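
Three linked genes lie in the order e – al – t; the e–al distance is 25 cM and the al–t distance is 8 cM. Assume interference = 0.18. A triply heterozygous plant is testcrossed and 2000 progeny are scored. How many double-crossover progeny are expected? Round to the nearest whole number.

Map distances give recombination frequencies of 0.250 and 0.080 for the two intervals.
With interference 0.18 (so coincidence = 0.82), expected double-crossover frequency = 0.250 × 0.080 × 0.82 = 0.01640.
Expected number = 0.01640 × 2000 = 32.80 ≈ 33.

33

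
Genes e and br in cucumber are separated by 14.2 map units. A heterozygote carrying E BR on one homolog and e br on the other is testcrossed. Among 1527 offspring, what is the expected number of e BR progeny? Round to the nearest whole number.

108

A map distance of 14.2 map units corresponds to a recombination frequency of 0.142.
The F1 is E BR / e br, so e BR is a recombinant gamete class with expected frequency r/2 = 0.142/2 = 0.0710.
Expected number = 0.0710 × 1527 = 108.42 ≈ 108.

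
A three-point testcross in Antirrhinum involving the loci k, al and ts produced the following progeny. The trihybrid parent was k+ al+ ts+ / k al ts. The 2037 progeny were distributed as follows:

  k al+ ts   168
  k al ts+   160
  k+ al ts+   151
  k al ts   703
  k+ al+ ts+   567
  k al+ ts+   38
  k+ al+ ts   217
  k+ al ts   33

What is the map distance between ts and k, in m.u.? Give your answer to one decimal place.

22.0 m.u.

The two rarest classes, k al+ ts+ and k+ al ts, are the double crossovers. Comparing them with the parentals, only the k allele has switched, so k is the middle locus and the order is al – k – ts.
Crossovers in the k–ts interval produce the single-crossover classes k+ al+ ts and k al ts+ (217 + 160 = 377) plus the double crossovers (71).
RF(k–ts) = (377 + 71) / 2037 = 448/2037 = 0.2199 → 22.0 m.u.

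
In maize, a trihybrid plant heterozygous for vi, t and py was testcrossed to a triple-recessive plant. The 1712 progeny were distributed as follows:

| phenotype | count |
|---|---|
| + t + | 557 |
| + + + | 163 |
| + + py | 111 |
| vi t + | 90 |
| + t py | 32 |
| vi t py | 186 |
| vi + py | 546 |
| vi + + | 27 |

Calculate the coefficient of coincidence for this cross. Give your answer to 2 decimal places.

The two most frequent reciprocal classes, + t + and vi + py, are the parental types, so the F1 was + t + / vi + py.
The two rarest classes, + t py and vi + +, are the double crossovers. Comparing them with the parentals, only the py allele has switched, so py is the middle locus and the order is t – py – vi.
t–py: (349 + 59)/1712 = 0.2383; py–vi: (201 + 59)/1712 = 0.1519.
Expected DCO frequency = 0.2383 × 0.1519 ≈ 0.03620; observed = 59/1712 ≈ 0.03446.
Coefficient of coincidence = 0.03446/0.03620 ≈ 0.95.

0.95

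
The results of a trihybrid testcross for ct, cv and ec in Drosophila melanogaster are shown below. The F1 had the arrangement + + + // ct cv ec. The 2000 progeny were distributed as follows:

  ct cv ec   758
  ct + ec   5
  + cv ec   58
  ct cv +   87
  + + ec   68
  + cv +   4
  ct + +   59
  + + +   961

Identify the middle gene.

The two rarest classes, + cv + and ct + ec, are the double crossovers. Comparing them with the parentals, only the cv allele has switched, so cv is the middle locus and the order is ct – cv – ec.

cv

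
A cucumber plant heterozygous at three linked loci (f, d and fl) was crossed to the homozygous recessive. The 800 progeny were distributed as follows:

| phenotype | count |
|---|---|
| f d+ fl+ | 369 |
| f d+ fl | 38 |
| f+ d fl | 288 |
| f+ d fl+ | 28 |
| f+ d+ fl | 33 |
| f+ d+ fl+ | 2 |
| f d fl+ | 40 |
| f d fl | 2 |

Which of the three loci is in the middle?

f

The two most frequent reciprocal classes, f+ d fl and f d+ fl+, are the parental types, so the F1 was f+ d fl / f d+ fl+.
The two rarest classes, f d fl and f+ d+ fl+, are the double crossovers. Comparing them with the parentals, only the f allele has switched, so f is the middle locus and the order is d – f – fl.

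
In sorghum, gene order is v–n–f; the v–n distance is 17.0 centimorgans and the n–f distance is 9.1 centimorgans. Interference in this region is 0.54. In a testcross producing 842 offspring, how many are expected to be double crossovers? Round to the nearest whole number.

6

Map distances give recombination frequencies of 0.170 and 0.091 for the two intervals.
With interference 0.54 (so coincidence = 0.46), expected double-crossover frequency = 0.170 × 0.091 × 0.46 = 0.00712.
Expected number = 0.00712 × 842 = 5.99 ≈ 6.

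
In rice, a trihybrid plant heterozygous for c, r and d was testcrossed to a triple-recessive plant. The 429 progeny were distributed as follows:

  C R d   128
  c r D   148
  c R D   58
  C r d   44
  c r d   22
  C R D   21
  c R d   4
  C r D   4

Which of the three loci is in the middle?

The two most frequent reciprocal classes, c r D and C R d, are the parental types, so the F1 was c r D / C R d.
The two rarest classes, C r D and c R d, are the double crossovers. Comparing them with the parentals, only the c allele has switched, so c is the middle locus and the order is d – c – r.

c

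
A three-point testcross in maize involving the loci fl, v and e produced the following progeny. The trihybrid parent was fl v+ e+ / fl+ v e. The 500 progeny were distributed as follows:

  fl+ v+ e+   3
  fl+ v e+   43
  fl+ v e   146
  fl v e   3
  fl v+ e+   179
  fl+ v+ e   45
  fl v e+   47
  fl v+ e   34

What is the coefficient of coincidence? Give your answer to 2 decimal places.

0.37

The two rarest classes, fl+ v+ e+ and fl v e, are the double crossovers. Comparing them with the parentals, only the fl allele has switched, so fl is the middle locus and the order is v – fl – e.
v–fl: (92 + 6)/500 = 0.1960; fl–e: (77 + 6)/500 = 0.1660.
Expected DCO frequency = 0.1960 × 0.1660 ≈ 0.03254; observed = 6/500 ≈ 0.01200.
Coefficient of coincidence = 0.01200/0.03254 ≈ 0.37.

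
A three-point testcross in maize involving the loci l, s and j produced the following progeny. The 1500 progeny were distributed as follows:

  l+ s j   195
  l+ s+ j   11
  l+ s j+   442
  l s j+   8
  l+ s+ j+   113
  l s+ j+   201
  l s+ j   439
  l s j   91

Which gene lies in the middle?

The two most frequent reciprocal classes, l s+ j and l+ s j+, are the parental types, so the F1 was l s+ j / l+ s j+.
The two rarest classes, l+ s+ j and l s j+, are the double crossovers. Comparing them with the parentals, only the l allele has switched, so l is the middle locus and the order is j – l – s.

l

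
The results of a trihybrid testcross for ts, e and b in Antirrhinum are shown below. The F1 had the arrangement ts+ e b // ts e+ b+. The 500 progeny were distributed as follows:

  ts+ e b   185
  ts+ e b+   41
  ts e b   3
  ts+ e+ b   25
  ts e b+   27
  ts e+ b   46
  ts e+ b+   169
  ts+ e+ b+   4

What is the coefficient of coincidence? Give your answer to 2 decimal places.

0.63

The two rarest classes, ts e b and ts+ e+ b+, are the double crossovers. Comparing them with the parentals, only the ts allele has switched, so ts is the middle locus and the order is e – ts – b.
e–ts: (52 + 7)/500 = 0.1180; ts–b: (87 + 7)/500 = 0.1880.
Expected DCO frequency = 0.1180 × 0.1880 ≈ 0.02218; observed = 7/500 ≈ 0.01400.
Coefficient of coincidence = 0.01400/0.02218 ≈ 0.63.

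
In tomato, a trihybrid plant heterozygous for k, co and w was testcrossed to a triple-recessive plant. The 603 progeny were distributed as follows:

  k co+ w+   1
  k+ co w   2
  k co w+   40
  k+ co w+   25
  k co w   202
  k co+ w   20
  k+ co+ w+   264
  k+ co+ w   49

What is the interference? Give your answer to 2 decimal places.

The two most frequent reciprocal classes, k+ co+ w+ and k co w, are the parental types, so the F1 was k+ co+ w+ / k co w.
The two rarest classes, k co+ w+ and k+ co w, are the double crossovers. Comparing them with the parentals, only the k allele has switched, so k is the middle locus and the order is co – k – w.
co–k: (45 + 3)/603 = 0.0796; k–w: (89 + 3)/603 = 0.1526.
Expected DCO frequency = 0.0796 × 0.1526 ≈ 0.01215; observed = 3/603 ≈ 0.00498.
Coefficient of coincidence = 0.00498/0.01215 ≈ 0.41; interference = 1 − 0.41 = 0.59.

0.59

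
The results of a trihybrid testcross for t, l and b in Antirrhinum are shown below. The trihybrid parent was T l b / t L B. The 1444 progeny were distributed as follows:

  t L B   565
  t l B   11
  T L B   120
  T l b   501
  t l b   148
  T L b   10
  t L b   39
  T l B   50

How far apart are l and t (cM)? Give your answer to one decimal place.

20.0 cM

The two rarest classes, T L b and t l B, are the double crossovers. Comparing them with the parentals, only the l allele has switched, so l is the middle locus and the order is b – l – t.
Crossovers in the l–t interval produce the single-crossover classes t l b and T L B (148 + 120 = 268) plus the double crossovers (21).
RF(l–t) = (268 + 21) / 1444 = 289/1444 = 0.2001 → 20.0 cM.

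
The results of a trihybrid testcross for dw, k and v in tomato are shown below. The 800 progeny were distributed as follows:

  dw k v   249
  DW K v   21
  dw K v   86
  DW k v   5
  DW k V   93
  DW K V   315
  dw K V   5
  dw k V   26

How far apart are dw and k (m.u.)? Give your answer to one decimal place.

The two most frequent reciprocal classes, dw k v and DW K V, are the parental types, so the F1 was dw k v / DW K V.
The two rarest classes, DW k v and dw K V, are the double crossovers. Comparing them with the parentals, only the dw allele has switched, so dw is the middle locus and the order is k – dw – v.
Crossovers in the k–dw interval produce the single-crossover classes dw K v and DW k V (86 + 93 = 179) plus the double crossovers (10).
RF(k–dw) = (179 + 10) / 800 = 189/800 = 0.2362 → 23.6 m.u.

23.6 m.u.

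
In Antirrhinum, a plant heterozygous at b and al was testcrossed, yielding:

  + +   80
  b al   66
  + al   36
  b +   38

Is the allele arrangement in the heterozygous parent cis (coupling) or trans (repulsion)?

cis

The two most frequent classes are + + (80) and b al (66); these are the parental (non-recombinant) types.
So the F1 carried + + on one chromosome and b al on the other — the recessive alleles are on the same chromosome (cis / coupling).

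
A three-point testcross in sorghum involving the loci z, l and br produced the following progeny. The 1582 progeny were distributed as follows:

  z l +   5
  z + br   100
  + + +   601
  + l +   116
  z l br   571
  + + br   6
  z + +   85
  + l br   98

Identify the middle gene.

The two most frequent reciprocal classes, + + + and z l br, are the parental types, so the F1 was + + + / z l br.
The two rarest classes, + + br and z l +, are the double crossovers. Comparing them with the parentals, only the br allele has switched, so br is the middle locus and the order is l – br – z.

br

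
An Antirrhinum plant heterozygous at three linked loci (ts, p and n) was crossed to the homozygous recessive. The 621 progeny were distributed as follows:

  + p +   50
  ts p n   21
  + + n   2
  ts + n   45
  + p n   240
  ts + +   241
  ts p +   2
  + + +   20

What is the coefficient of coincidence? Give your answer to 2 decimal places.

The two most frequent reciprocal classes, + p n and ts + +, are the parental types, so the F1 was + p n / ts + +.
The two rarest classes, + + n and ts p +, are the double crossovers. Comparing them with the parentals, only the p allele has switched, so p is the middle locus and the order is n – p – ts.
n–p: (95 + 4)/621 = 0.1594; p–ts: (41 + 4)/621 = 0.0725.
Expected DCO frequency = 0.1594 × 0.0725 ≈ 0.01156; observed = 4/621 ≈ 0.00644.
Coefficient of coincidence = 0.00644/0.01156 ≈ 0.56.

0.56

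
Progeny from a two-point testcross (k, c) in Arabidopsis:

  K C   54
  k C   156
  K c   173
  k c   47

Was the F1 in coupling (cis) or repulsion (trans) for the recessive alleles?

The two most frequent classes are K c (173) and k C (156); these are the parental (non-recombinant) types.
So the F1 carried K c on one chromosome and k C on the other — the recessive alleles are on opposite chromosomes (trans / repulsion).

trans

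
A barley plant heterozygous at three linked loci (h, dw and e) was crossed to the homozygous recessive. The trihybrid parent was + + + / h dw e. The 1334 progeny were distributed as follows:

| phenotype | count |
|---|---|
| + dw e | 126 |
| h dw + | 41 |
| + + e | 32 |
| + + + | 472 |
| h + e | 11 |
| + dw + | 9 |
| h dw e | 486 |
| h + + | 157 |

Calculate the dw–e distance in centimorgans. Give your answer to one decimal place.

The two rarest classes, + dw + and h + e, are the double crossovers. Comparing them with the parentals, only the dw allele has switched, so dw is the middle locus and the order is h – dw – e.
Crossovers in the dw–e interval produce the single-crossover classes + + e and h dw + (32 + 41 = 73) plus the double crossovers (20).
RF(dw–e) = (73 + 20) / 1334 = 93/1334 = 0.0697 → 7.0 centimorgans.

7.0 centimorgans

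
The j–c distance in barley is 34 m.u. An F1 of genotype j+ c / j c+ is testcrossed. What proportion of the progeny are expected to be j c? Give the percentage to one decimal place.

17.0%

A map distance of 34 m.u. corresponds to a recombination frequency of 0.340.
The F1 is j+ c / j c+, so j c is a recombinant gamete class with expected frequency r/2 = 0.340/2 = 0.1700.
That is 0.1700 = 17.0% of the progeny.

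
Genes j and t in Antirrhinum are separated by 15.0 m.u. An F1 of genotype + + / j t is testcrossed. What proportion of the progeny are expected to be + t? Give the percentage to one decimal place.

A map distance of 15.0 m.u. corresponds to a recombination frequency of 0.150.
The F1 is + + / j t, so + t is a recombinant gamete class with expected frequency r/2 = 0.150/2 = 0.0750.
That is 0.0750 = 7.5% of the progeny.

7.5%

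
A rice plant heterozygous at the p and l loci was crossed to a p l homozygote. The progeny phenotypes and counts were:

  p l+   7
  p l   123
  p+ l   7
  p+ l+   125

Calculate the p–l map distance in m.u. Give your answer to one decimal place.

The two most frequent classes, p+ l+ (125) and p l (123), are the parental types, so the F1 was p+ l+ / p l.
The recombinant classes are p+ l and p l+: 7 + 7 = 14.
Recombination frequency = 14/262 = 0.0534 ≈ 5.3%, i.e. 5.3 m.u.

5.3 m.u.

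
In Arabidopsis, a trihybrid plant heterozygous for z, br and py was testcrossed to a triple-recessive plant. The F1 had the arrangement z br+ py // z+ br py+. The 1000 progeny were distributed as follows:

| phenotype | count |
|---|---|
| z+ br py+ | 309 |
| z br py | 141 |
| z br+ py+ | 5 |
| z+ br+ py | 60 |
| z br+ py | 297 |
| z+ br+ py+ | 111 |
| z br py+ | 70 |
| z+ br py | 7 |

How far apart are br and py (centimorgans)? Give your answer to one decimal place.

The two rarest classes, z br+ py+ and z+ br py, are the double crossovers. Comparing them with the parentals, only the py allele has switched, so py is the middle locus and the order is br – py – z.
Crossovers in the br–py interval produce the single-crossover classes z br py and z+ br+ py+ (141 + 111 = 252) plus the double crossovers (12).
RF(br–py) = (252 + 12) / 1000 = 264/1000 = 0.2640 → 26.4 centimorgans.

26.4 centimorgans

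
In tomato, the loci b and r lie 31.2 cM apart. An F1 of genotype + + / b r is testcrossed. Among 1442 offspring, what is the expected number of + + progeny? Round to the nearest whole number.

A map distance of 31.2 cM corresponds to a recombination frequency of 0.312.
The F1 is + + / b r, so + + is a parental gamete class with expected frequency (1 − r)/2 = 0.688/2 = 0.3440.
Expected number = 0.3440 × 1442 = 496.05 ≈ 496.

496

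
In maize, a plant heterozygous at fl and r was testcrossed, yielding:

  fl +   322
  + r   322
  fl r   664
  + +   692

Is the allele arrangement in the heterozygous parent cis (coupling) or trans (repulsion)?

cis

The two most frequent classes are + + (692) and fl r (664); these are the parental (non-recombinant) types.
So the F1 carried + + on one chromosome and fl r on the other — the recessive alleles are on the same chromosome (cis / coupling).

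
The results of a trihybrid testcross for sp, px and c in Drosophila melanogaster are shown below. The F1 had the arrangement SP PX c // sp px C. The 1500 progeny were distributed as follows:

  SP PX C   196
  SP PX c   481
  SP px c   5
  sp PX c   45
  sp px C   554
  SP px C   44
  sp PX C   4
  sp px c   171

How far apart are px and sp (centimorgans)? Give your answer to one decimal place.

The two rarest classes, SP px c and sp PX C, are the double crossovers. Comparing them with the parentals, only the px allele has switched, so px is the middle locus and the order is c – px – sp.
Crossovers in the px–sp interval produce the single-crossover classes sp PX c and SP px C (45 + 44 = 89) plus the double crossovers (9).
RF(px–sp) = (89 + 9) / 1500 = 98/1500 = 0.0653 → 6.5 centimorgans.

6.5 centimorgans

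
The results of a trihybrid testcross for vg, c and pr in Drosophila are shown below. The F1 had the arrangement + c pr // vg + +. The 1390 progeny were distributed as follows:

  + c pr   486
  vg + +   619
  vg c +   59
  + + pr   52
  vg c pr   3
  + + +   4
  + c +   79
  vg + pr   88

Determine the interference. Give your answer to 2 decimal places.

The two rarest classes, vg c pr and + + +, are the double crossovers. Comparing them with the parentals, only the vg allele has switched, so vg is the middle locus and the order is pr – vg – c.
pr–vg: (167 + 7)/1390 = 0.1252; vg–c: (111 + 7)/1390 = 0.0849.
Expected DCO frequency = 0.1252 × 0.0849 ≈ 0.01063; observed = 7/1390 ≈ 0.00504.
Coefficient of coincidence = 0.00504/0.01063 ≈ 0.47; interference = 1 − 0.47 = 0.53.

0.53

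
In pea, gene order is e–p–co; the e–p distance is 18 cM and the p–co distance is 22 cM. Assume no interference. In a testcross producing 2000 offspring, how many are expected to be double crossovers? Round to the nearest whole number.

79

Map distances give recombination frequencies of 0.180 and 0.220 for the two intervals.
With no interference, expected double-crossover frequency = 0.180 × 0.220 = 0.03960.
Expected number = 0.03960 × 2000 = 79.20 ≈ 79.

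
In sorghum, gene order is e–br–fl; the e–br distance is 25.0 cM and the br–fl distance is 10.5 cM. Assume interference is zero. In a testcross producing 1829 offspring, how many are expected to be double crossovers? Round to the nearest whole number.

Map distances give recombination frequencies of 0.250 and 0.105 for the two intervals.
With no interference, expected double-crossover frequency = 0.250 × 0.105 = 0.02625.
Expected number = 0.02625 × 1829 = 48.01 ≈ 48.

48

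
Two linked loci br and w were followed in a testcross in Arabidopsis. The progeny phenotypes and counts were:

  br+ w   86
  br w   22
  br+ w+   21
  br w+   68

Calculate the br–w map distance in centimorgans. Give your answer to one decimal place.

The two most frequent classes, br+ w (86) and br w+ (68), are the parental types, so the F1 was br+ w / br w+.
The recombinant classes are br+ w+ and br w: 21 + 22 = 43.
Recombination frequency = 43/197 = 0.2183 ≈ 21.8%, i.e. 21.8 centimorgans.

21.8 centimorgans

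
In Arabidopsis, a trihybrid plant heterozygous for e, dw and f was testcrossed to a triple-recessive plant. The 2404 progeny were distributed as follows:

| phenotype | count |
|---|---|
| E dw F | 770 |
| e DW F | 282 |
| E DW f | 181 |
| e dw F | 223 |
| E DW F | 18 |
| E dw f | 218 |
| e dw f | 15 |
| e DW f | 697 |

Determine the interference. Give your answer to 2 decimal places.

The two most frequent reciprocal classes, E dw F and e DW f, are the parental types, so the F1 was E dw F / e DW f.
The two rarest classes, E DW F and e dw f, are the double crossovers. Comparing them with the parentals, only the dw allele has switched, so dw is the middle locus and the order is f – dw – e.
f–dw: (500 + 33)/2404 = 0.2217; dw–e: (404 + 33)/2404 = 0.1818.
Expected DCO frequency = 0.2217 × 0.1818 ≈ 0.04031; observed = 33/2404 ≈ 0.01373.
Coefficient of coincidence = 0.01373/0.04031 ≈ 0.34; interference = 1 − 0.34 = 0.66.

0.66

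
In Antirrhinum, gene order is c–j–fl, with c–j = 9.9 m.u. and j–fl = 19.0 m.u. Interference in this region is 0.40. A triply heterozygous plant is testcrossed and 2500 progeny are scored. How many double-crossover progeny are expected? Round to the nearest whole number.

Map distances give recombination frequencies of 0.099 and 0.190 for the two intervals.
With interference 0.40 (so coincidence = 0.60), expected double-crossover frequency = 0.099 × 0.190 × 0.60 = 0.01129.
Expected number = 0.01129 × 2500 = 28.21 ≈ 28.

28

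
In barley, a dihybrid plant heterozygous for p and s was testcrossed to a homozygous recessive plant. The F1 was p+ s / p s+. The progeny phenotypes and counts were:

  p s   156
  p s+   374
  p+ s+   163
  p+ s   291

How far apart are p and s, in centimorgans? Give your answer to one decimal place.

The recombinant classes are p+ s+ and p s: 163 + 156 = 319.
Recombination frequency = 319/984 = 0.3242 ≈ 32.4%, i.e. 32.4 centimorgans.

32.4 centimorgans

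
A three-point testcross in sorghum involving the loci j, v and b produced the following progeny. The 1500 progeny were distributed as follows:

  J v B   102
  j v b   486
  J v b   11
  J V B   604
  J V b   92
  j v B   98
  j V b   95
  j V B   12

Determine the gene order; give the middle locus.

The two most frequent reciprocal classes, j v b and J V B, are the parental types, so the F1 was j v b / J V B.
The two rarest classes, J v b and j V B, are the double crossovers. Comparing them with the parentals, only the j allele has switched, so j is the middle locus and the order is v – j – b.

j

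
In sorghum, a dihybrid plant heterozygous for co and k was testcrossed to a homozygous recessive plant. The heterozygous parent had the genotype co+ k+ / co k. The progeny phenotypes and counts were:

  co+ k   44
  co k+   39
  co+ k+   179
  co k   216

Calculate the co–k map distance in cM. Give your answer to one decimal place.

17.4 cM

The recombinant classes are co+ k and co k+: 44 + 39 = 83.
Recombination frequency = 83/478 = 0.1736 ≈ 17.4%, i.e. 17.4 cM.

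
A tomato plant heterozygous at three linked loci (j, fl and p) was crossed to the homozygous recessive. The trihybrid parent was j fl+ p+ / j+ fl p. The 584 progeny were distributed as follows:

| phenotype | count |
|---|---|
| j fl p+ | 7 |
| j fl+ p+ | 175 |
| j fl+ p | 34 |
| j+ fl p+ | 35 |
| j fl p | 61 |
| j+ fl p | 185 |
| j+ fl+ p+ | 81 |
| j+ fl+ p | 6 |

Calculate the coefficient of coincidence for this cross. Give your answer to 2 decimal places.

0.60

The two rarest classes, j fl p+ and j+ fl+ p, are the double crossovers. Comparing them with the parentals, only the fl allele has switched, so fl is the middle locus and the order is p – fl – j.
p–fl: (69 + 13)/584 = 0.1404; fl–j: (142 + 13)/584 = 0.2654.
Expected DCO frequency = 0.1404 × 0.2654 ≈ 0.03726; observed = 13/584 ≈ 0.02226.
Coefficient of coincidence = 0.02226/0.03726 ≈ 0.60.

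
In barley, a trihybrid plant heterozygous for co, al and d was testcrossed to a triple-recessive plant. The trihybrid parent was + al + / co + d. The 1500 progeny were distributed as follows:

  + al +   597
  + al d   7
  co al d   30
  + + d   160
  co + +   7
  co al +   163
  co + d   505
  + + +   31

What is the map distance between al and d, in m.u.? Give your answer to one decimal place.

The two rarest classes, + al d and co + +, are the double crossovers. Comparing them with the parentals, only the d allele has switched, so d is the middle locus and the order is al – d – co.
Crossovers in the al–d interval produce the single-crossover classes + + + and co al d (31 + 30 = 61) plus the double crossovers (14).
RF(al–d) = (61 + 14) / 1500 = 75/1500 = 0.0500 → 5.0 m.u.

5.0 m.u.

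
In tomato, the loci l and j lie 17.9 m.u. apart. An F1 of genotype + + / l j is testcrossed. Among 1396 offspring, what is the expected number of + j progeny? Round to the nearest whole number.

125

A map distance of 17.9 m.u. corresponds to a recombination frequency of 0.179.
The F1 is + + / l j, so + j is a recombinant gamete class with expected frequency r/2 = 0.179/2 = 0.0895.
Expected number = 0.0895 × 1396 = 124.94 ≈ 125.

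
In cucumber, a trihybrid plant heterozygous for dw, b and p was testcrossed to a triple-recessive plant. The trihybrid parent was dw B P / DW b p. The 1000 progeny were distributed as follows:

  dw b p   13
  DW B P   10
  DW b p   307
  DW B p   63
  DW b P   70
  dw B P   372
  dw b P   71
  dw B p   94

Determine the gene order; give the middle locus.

The two rarest classes, DW B P and dw b p, are the double crossovers. Comparing them with the parentals, only the dw allele has switched, so dw is the middle locus and the order is b – dw – p.

dw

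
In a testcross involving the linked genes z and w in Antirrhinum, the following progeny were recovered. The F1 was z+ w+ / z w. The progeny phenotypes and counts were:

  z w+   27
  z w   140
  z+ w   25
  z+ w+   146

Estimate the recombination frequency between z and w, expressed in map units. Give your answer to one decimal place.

The recombinant classes are z+ w and z w+: 25 + 27 = 52.
Recombination frequency = 52/338 = 0.1538 ≈ 15.4%, i.e. 15.4 map units.

15.4 map units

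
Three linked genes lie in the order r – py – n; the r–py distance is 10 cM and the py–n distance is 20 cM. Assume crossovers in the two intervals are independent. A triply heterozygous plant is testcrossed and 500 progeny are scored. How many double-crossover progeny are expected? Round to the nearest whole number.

10

Map distances give recombination frequencies of 0.100 and 0.200 for the two intervals.
With no interference, expected double-crossover frequency = 0.100 × 0.200 = 0.02000.
Expected number = 0.02000 × 500 = 10.00 ≈ 10.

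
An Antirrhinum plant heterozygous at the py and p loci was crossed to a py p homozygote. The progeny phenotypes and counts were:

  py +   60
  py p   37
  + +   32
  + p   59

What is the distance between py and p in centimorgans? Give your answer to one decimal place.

The two most frequent classes, + p (59) and py + (60), are the parental types, so the F1 was + p / py +.
The recombinant classes are + + and py p: 32 + 37 = 69.
Recombination frequency = 69/188 = 0.3670 ≈ 36.7%, i.e. 36.7 centimorgans.

36.7 centimorgans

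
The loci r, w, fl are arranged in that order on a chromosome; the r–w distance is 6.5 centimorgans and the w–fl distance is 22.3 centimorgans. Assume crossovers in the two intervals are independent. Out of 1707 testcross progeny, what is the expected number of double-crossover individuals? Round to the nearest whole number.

Map distances give recombination frequencies of 0.065 and 0.223 for the two intervals.
With no interference, expected double-crossover frequency = 0.065 × 0.223 = 0.01450.
Expected number = 0.01450 × 1707 = 24.74 ≈ 25.

25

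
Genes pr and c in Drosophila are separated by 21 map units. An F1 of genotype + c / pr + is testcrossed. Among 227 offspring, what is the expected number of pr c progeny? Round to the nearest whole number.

24

A map distance of 21 map units corresponds to a recombination frequency of 0.210.
The F1 is + c / pr +, so pr c is a recombinant gamete class with expected frequency r/2 = 0.210/2 = 0.1050.
Expected number = 0.1050 × 227 = 23.84 ≈ 24.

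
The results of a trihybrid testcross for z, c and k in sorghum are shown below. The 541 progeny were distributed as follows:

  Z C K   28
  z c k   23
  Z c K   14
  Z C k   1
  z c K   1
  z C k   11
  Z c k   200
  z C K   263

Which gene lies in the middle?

The two most frequent reciprocal classes, Z c k and z C K, are the parental types, so the F1 was Z c k / z C K.
The two rarest classes, Z C k and z c K, are the double crossovers. Comparing them with the parentals, only the c allele has switched, so c is the middle locus and the order is z – c – k.

c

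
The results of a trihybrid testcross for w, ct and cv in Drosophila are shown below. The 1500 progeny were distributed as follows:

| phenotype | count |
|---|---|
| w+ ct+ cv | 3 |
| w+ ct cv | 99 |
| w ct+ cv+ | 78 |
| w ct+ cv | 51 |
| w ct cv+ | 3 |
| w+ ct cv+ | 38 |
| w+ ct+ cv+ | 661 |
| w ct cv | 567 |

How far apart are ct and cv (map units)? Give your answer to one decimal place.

The two most frequent reciprocal classes, w ct cv and w+ ct+ cv+, are the parental types, so the F1 was w ct cv / w+ ct+ cv+.
The two rarest classes, w ct cv+ and w+ ct+ cv, are the double crossovers. Comparing them with the parentals, only the cv allele has switched, so cv is the middle locus and the order is ct – cv – w.
Crossovers in the ct–cv interval produce the single-crossover classes w ct+ cv and w+ ct cv+ (51 + 38 = 89) plus the double crossovers (6).
RF(ct–cv) = (89 + 6) / 1500 = 95/1500 = 0.0633 → 6.3 map units.

6.3 map units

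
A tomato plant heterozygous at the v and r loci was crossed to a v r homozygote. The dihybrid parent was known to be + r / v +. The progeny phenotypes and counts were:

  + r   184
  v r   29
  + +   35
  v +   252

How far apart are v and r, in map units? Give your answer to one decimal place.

The recombinant classes are + + and v r: 35 + 29 = 64.
Recombination frequency = 64/500 = 0.1280 ≈ 12.8%, i.e. 12.8 map units.

12.8 map units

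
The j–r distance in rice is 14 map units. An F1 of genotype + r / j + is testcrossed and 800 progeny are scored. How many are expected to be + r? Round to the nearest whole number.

A map distance of 14 map units corresponds to a recombination frequency of 0.140.
The F1 is + r / j +, so + r is a parental gamete class with expected frequency (1 − r)/2 = 0.860/2 = 0.4300.
Expected number = 0.4300 × 800 = 344.00 ≈ 344.

344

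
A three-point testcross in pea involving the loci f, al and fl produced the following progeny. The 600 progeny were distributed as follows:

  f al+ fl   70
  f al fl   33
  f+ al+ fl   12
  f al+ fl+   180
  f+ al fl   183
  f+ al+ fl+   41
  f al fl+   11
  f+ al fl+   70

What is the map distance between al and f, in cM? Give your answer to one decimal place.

The two most frequent reciprocal classes, f+ al fl and f al+ fl+, are the parental types, so the F1 was f+ al fl / f al+ fl+.
The two rarest classes, f+ al+ fl and f al fl+, are the double crossovers. Comparing them with the parentals, only the al allele has switched, so al is the middle locus and the order is fl – al – f.
Crossovers in the al–f interval produce the single-crossover classes f al fl and f+ al+ fl+ (33 + 41 = 74) plus the double crossovers (23).
RF(al–f) = (74 + 23) / 600 = 97/600 = 0.1617 → 16.2 cM.

16.2 cM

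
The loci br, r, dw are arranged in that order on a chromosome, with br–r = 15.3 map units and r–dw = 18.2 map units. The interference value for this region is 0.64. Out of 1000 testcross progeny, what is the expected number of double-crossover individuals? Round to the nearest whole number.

10

Map distances give recombination frequencies of 0.153 and 0.182 for the two intervals.
With interference 0.64 (so coincidence = 0.36), expected double-crossover frequency = 0.153 × 0.182 × 0.36 = 0.01002.
Expected number = 0.01002 × 1000 = 10.02 ≈ 10.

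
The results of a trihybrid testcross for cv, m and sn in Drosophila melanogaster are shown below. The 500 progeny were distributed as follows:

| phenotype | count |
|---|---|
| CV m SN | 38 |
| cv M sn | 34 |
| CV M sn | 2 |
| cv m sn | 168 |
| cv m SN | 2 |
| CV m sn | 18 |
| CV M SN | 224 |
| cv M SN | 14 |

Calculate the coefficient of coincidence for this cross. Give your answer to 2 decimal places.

0.73

The two most frequent reciprocal classes, CV M SN and cv m sn, are the parental types, so the F1 was CV M SN / cv m sn.
The two rarest classes, CV M sn and cv m SN, are the double crossovers. Comparing them with the parentals, only the sn allele has switched, so sn is the middle locus and the order is m – sn – cv.
m–sn: (72 + 4)/500 = 0.1520; sn–cv: (32 + 4)/500 = 0.0720.
Expected DCO frequency = 0.1520 × 0.0720 ≈ 0.01094; observed = 4/500 ≈ 0.00800.
Coefficient of coincidence = 0.00800/0.01094 ≈ 0.73.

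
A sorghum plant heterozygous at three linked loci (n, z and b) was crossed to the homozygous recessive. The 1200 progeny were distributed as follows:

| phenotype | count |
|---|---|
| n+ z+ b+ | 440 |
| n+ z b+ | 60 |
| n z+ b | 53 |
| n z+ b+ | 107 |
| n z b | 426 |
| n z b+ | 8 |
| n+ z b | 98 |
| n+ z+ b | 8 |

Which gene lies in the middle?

b

The two most frequent reciprocal classes, n z b and n+ z+ b+, are the parental types, so the F1 was n z b / n+ z+ b+.
The two rarest classes, n z b+ and n+ z+ b, are the double crossovers. Comparing them with the parentals, only the b allele has switched, so b is the middle locus and the order is z – b – n.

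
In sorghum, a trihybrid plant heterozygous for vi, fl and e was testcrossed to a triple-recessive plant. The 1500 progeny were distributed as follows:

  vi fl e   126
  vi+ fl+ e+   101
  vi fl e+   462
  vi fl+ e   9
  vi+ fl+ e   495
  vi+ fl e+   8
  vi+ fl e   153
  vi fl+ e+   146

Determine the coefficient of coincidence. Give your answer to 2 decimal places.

0.33

The two most frequent reciprocal classes, vi+ fl+ e and vi fl e+, are the parental types, so the F1 was vi+ fl+ e / vi fl e+.
The two rarest classes, vi fl+ e and vi+ fl e+, are the double crossovers. Comparing them with the parentals, only the vi allele has switched, so vi is the middle locus and the order is e – vi – fl.
e–vi: (227 + 17)/1500 = 0.1627; vi–fl: (299 + 17)/1500 = 0.2107.
Expected DCO frequency = 0.1627 × 0.2107 ≈ 0.03428; observed = 17/1500 ≈ 0.01133.
Coefficient of coincidence = 0.01133/0.03428 ≈ 0.33.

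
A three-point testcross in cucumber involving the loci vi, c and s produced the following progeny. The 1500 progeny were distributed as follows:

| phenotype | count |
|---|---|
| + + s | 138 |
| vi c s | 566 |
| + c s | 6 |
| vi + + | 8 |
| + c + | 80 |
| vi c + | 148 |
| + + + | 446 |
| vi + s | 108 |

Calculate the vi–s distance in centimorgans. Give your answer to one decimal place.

20.0 centimorgans

The two most frequent reciprocal classes, + + + and vi c s, are the parental types, so the F1 was + + + / vi c s.
The two rarest classes, vi + + and + c s, are the double crossovers. Comparing them with the parentals, only the vi allele has switched, so vi is the middle locus and the order is c – vi – s.
Crossovers in the vi–s interval produce the single-crossover classes + + s and vi c + (138 + 148 = 286) plus the double crossovers (14).
RF(vi–s) = (286 + 14) / 1500 = 300/1500 = 0.2000 → 20.0 centimorgans.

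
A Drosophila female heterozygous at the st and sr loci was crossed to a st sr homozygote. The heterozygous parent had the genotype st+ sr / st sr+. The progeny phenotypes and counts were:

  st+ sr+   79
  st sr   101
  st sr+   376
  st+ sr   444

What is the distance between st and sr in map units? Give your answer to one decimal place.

The recombinant classes are st+ sr+ and st sr: 79 + 101 = 180.
Recombination frequency = 180/1000 = 0.1800 ≈ 18.0%, i.e. 18.0 map units.

18.0 map units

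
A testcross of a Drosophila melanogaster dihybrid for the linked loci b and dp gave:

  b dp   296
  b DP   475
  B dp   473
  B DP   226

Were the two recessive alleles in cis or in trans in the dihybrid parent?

trans

The two most frequent classes are B dp (473) and b DP (475); these are the parental (non-recombinant) types.
So the F1 carried B dp on one chromosome and b DP on the other — the recessive alleles are on opposite chromosomes (trans / repulsion).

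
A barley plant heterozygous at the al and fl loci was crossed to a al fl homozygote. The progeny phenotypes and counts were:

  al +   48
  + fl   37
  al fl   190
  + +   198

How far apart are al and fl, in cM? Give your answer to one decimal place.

The two most frequent classes, + + (198) and al fl (190), are the parental types, so the F1 was + + / al fl.
The recombinant classes are + fl and al +: 37 + 48 = 85.
Recombination frequency = 85/473 = 0.1797 ≈ 18.0%, i.e. 18.0 cM.

18.0 cM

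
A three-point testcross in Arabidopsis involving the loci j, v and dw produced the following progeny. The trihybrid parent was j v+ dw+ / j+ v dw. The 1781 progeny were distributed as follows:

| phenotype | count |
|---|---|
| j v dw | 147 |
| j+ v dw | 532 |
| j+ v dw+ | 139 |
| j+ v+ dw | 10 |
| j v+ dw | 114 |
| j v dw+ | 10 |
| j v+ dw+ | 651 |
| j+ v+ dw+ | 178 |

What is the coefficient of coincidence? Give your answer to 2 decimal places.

0.38

The two rarest classes, j v dw+ and j+ v+ dw, are the double crossovers. Comparing them with the parentals, only the v allele has switched, so v is the middle locus and the order is j – v – dw.
j–v: (325 + 20)/1781 = 0.1937; v–dw: (253 + 20)/1781 = 0.1533.
Expected DCO frequency = 0.1937 × 0.1533 ≈ 0.02969; observed = 20/1781 ≈ 0.01123.
Coefficient of coincidence = 0.01123/0.02969 ≈ 0.38.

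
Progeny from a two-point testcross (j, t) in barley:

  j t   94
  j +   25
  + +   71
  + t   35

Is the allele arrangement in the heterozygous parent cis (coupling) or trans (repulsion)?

The two most frequent classes are + + (71) and j t (94); these are the parental (non-recombinant) types.
So the F1 carried + + on one chromosome and j t on the other — the recessive alleles are on the same chromosome (cis / coupling).

cis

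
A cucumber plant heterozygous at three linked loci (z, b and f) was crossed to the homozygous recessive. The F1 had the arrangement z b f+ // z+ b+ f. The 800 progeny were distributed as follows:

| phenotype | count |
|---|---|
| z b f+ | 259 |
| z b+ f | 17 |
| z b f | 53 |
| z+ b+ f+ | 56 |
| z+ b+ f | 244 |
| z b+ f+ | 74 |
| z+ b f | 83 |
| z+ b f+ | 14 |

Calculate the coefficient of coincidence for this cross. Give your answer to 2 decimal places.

The two rarest classes, z+ b f+ and z b+ f, are the double crossovers. Comparing them with the parentals, only the z allele has switched, so z is the middle locus and the order is b – z – f.
b–z: (157 + 31)/800 = 0.2350; z–f: (109 + 31)/800 = 0.1750.
Expected DCO frequency = 0.2350 × 0.1750 ≈ 0.04112; observed = 31/800 ≈ 0.03875.
Coefficient of coincidence = 0.03875/0.04112 ≈ 0.94.

0.94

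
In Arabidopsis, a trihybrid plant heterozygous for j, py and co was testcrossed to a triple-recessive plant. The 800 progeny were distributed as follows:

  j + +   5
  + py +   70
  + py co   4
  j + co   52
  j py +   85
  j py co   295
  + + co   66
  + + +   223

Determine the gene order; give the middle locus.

j

The two most frequent reciprocal classes, + + + and j py co, are the parental types, so the F1 was + + + / j py co.
The two rarest classes, j + + and + py co, are the double crossovers. Comparing them with the parentals, only the j allele has switched, so j is the middle locus and the order is co – j – py.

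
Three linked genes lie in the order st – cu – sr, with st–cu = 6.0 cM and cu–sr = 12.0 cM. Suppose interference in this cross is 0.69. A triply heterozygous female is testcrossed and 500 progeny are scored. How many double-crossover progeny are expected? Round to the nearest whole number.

Map distances give recombination frequencies of 0.060 and 0.120 for the two intervals.
With interference 0.69 (so coincidence = 0.31), expected double-crossover frequency = 0.060 × 0.120 × 0.31 = 0.00223.
Expected number = 0.00223 × 500 = 1.12 ≈ 1.

1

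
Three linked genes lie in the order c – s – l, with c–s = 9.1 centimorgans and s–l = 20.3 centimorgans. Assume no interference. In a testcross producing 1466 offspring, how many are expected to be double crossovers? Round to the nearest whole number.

27

Map distances give recombination frequencies of 0.091 and 0.203 for the two intervals.
With no interference, expected double-crossover frequency = 0.091 × 0.203 = 0.01847.
Expected number = 0.01847 × 1466 = 27.08 ≈ 27.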